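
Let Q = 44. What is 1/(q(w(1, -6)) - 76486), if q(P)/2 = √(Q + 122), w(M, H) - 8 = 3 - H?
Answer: -38243/2925053766 - √166/2925053766 ≈ -1.3079e-5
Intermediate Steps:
w(M, H) = 11 - H (w(M, H) = 8 + (3 - H) = 11 - H)
q(P) = 2*√166 (q(P) = 2*√(44 + 122) = 2*√166)
1/(q(w(1, -6)) - 76486) = 1/(2*√166 - 76486) = 1/(-76486 + 2*√166)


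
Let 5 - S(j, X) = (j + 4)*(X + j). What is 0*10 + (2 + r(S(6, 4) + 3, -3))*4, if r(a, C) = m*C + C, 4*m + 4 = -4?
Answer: 20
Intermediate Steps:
m = -2 (m = -1 + (1/4)*(-4) = -1 - 1 = -2)
S(j, X) = 5 - (4 + j)*(X + j) (S(j, X) = 5 - (j + 4)*(X + j) = 5 - (4 + j)*(X + j))
r(a, C) = -C (r(a, C) = -2*C + C = -C)
0*10 + (2 + r(S(6, 4) + 3, -3))*4 = 0*10 + (2 - 1*(-3))*4 = 0 + (2 + 3)*4 = 0 + 5*4 = 0 + 20 = 20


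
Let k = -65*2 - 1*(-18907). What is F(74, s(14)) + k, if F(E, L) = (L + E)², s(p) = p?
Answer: 26521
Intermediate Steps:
F(E, L) = (E + L)²
k = 18777 (k = -130 + 18907 = 18777)
F(74, s(14)) + k = (74 + 14)² + 18777 = 88² + 18777 = 7744 + 18777 = 26521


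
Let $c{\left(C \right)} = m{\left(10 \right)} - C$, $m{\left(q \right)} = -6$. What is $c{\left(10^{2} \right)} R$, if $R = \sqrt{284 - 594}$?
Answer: $- 106 i \sqrt{310} \approx - 1866.3 i$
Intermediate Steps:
$R = i \sqrt{310}$ ($R = \sqrt{-310} = i \sqrt{310} \approx 17.607 i$)
$c{\left(C \right)} = -6 - C$
$c{\left(10^{2} \right)} R = \left(-6 - 10^{2}\right) i \sqrt{310} = \left(-6 - 100\right) i \sqrt{310} = - 106 i \sqrt{310}$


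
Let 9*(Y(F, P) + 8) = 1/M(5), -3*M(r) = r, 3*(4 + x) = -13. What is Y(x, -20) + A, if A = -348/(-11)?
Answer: 3889/165 ≈ 23.570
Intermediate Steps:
x = -25/3 (x = -4 + (⅓)*(-13) = -4 - 13/3 = -25/3 ≈ -8.3333)
M(r) = -r/3
Y(F, P) = -121/15 (Y(F, P) = -8 + 1/(9*((-⅓*5))) = -8 + 1/(9*(-5/3)) = -8 + (⅑)*(-⅗) = -8 - 1/15 = -121/15)
A = 348/11 (A = -348*(-1)/11 = -29*(-12/11) = 348/11 ≈ 31.636)
Y(x, -20) + A = -121/15 + 348/11 = 3889/165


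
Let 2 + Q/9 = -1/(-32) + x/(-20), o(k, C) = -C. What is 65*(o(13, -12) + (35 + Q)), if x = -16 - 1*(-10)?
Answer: 66521/32 ≈ 2078.8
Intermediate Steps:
x = -6 (x = -16 + 10 = -6)
Q = -2403/160 (Q = -18 + 9*(-1/(-32) - 6/(-20)) = -18 + 9*(-1*(-1/32) - 6*(-1/20)) = -18 + 9*(1/32 + 3/10) = -18 + 9*(53/160) = -18 + 477/160 = -2403/160 ≈ -15.019)
65*(o(13, -12) + (35 + Q)) = 65*(-1*(-12) + (35 - 2403/160)) = 65*(12 + 3197/160) = 65*(5117/160) = 66521/32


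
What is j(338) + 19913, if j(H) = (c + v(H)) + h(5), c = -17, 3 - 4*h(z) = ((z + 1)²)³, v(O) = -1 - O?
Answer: 31575/4 ≈ 7893.8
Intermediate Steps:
h(z) = ¾ - (1 + z)⁶/4 (h(z) = ¾ - (z + 1)⁶/4 = ¾ - (1 + z)⁶/4)
j(H) = -46725/4 - H (j(H) = (-17 + (-1 - H)) + (¾ - (1 + 5)⁶/4) = (-18 - H) + (¾ - ¼*6⁶) = (-18 - H) + (¾ - ¼*46656) = (-18 - H) + (¾ - 11664) = (-18 - H) - 46653/4 = -46725/4 - H)
j(338) + 19913 = (-46725/4 - 1*338) + 19913 = (-46725/4 - 338) + 19913 = -48077/4 + 19913 = 31575/4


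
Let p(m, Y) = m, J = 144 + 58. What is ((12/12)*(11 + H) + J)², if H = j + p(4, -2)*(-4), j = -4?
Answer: 37249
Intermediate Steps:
J = 202
H = -20 (H = -4 + 4*(-4) = -4 - 16 = -20)
((12/12)*(11 + H) + J)² = ((12/12)*(11 - 20) + 202)² = ((12*(1/12))*(-9) + 202)² = (1*(-9) + 202)² = (-9 + 202)² = 193² = 37249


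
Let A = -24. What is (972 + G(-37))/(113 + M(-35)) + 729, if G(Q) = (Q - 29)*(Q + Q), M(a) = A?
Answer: 70737/89 ≈ 794.80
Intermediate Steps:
M(a) = -24
G(Q) = 2*Q*(-29 + Q) (G(Q) = (-29 + Q)*(2*Q) = 2*Q*(-29 + Q))
(972 + G(-37))/(113 + M(-35)) + 729 = (972 + 2*(-37)*(-29 - 37))/(113 - 24) + 729 = (972 + 2*(-37)*(-66))/89 + 729 = (972 + 4884)*(1/89) + 729 = 5856*(1/89) + 729 = 5856/89 + 729 = 70737/89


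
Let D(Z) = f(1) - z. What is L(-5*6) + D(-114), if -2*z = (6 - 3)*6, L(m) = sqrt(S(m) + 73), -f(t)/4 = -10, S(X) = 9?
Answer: 49 + sqrt(82) ≈ 58.055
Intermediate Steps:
f(t) = 40 (f(t) = -4*(-10) = 40)
L(m) = sqrt(82) (L(m) = sqrt(9 + 73) = sqrt(82))
z = -9 (z = -(6 - 3)*6/2 = -3*6/2 = -1/2*18 = -9)
D(Z) = 49 (D(Z) = 40 - 1*(-9) = 40 + 9 = 49)
L(-5*6) + D(-114) = sqrt(82) + 49 = 49 + sqrt(82)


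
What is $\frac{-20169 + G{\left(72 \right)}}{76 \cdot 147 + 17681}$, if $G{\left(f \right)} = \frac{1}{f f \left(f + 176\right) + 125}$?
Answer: $- \frac{25932432932}{37097946721} \approx -0.69903$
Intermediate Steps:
$G{\left(f \right)} = \frac{1}{125 + f^{2} \left(176 + f\right)}$ ($G{\left(f \right)} = \frac{1}{f^{2} \left(176 + f\right) + 125} = \frac{1}{125 + f^{2} \left(176 + f\right)}$)
$\frac{-20169 + G{\left(72 \right)}}{76 \cdot 147 + 17681} = \frac{-20169 + \frac{1}{125 + 72^{3} + 176 \cdot 72^{2}}}{76 \cdot 147 + 17681} = \frac{-20169 + \frac{1}{125 + 373248 + 176 \cdot 5184}}{11172 + 17681} = \frac{-20169 + \frac{1}{125 + 373248 + 912384}}{28853} = \left(-20169 + \frac{1}{1285757}\right) \frac{1}{28853} = \left(- \frac{25932432932}{1285757}\right) \frac{1}{28853} = - \frac{25932432932}{37097946721}$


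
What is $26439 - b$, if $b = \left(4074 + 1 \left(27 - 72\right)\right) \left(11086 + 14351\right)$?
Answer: $-102459234$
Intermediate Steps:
$b = 102485673$ ($b = \left(4074 + 1 \left(-45\right)\right) 25437 = \left(4074 - 45\right) 25437 = 4029 \cdot 25437 = 102485673$)
$26439 - b = 26439 - 102485673 = -102459234$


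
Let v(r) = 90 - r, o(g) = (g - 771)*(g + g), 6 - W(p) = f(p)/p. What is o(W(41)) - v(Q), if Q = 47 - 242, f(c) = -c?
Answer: -10981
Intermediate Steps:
W(p) = 7 (W(p) = 6 - (-p)/p = 6 - 1*(-1) = 6 + 1 = 7)
Q = -195
o(g) = 2*g*(-771 + g) (o(g) = (-771 + g)*(2*g) = 2*g*(-771 + g))
o(W(41)) - v(Q) = 2*7*(-771 + 7) - (90 - 1*(-195)) = 2*7*(-764) - (90 + 195) = -10696 - 1*285 = -10696 - 285 = -10981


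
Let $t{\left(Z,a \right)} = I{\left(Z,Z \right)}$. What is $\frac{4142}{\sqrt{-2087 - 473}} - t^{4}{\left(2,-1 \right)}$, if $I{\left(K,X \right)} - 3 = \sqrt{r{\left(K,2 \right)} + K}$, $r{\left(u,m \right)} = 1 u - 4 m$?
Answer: $119 - 120 i - \frac{2071 i \sqrt{10}}{80} \approx 119.0 - 201.86 i$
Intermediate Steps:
$r{\left(u,m \right)} = u - 4 m$
$I{\left(K,X \right)} = 3 + \sqrt{-8 + 2 K}$ ($I{\left(K,X \right)} = 3 + \sqrt{\left(K - 8\right) + K} = 3 + \sqrt{\left(-8 + K\right) + K} = 3 + \sqrt{-8 + 2 K}$)
$t{\left(Z,a \right)} = 3 + \sqrt{-8 + 2 Z}$
$\frac{4142}{\sqrt{-2087 - 473}} - t^{4}{\left(2,-1 \right)} = \frac{4142}{\sqrt{-2087 - 473}} - \left(3 + \sqrt{-8 + 2 \cdot 2}\right)^{4} = \frac{4142}{\sqrt{-2560}} - \left(3 + \sqrt{-8 + 4}\right)^{4} = \frac{4142}{16 i \sqrt{10}} - \left(3 + \sqrt{-4}\right)^{4} = 4142 \left(- \frac{i \sqrt{10}}{160}\right) - \left(3 + 2 i\right)^{4} = - \frac{2071 i \sqrt{10}}{80} - \left(3 + 2 i\right)^{4} = - \left(3 + 2 i\right)^{4} - \frac{2071 i \sqrt{10}}{80}$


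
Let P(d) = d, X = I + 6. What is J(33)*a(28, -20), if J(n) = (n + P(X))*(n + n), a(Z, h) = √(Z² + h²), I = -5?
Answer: 8976*√74 ≈ 77215.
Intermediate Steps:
X = 1 (X = -5 + 6 = 1)
J(n) = 2*n*(1 + n) (J(n) = (n + 1)*(n + n) = (1 + n)*(2*n) = 2*n*(1 + n))
J(33)*a(28, -20) = (2*33*(1 + 33))*√(28² + (-20)²) = (2*33*34)*√(784 + 400) = 2244*√1184 = 2244*(4*√74) = 8976*√74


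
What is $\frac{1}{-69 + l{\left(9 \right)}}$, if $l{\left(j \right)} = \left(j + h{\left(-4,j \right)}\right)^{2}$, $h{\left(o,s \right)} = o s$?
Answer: $\frac{1}{660} \approx 0.0015152$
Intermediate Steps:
$l{\left(j \right)} = 9 j^{2}$ ($l{\left(j \right)} = \left(j - 4 j\right)^{2} = \left(- 3 j\right)^{2} = 9 j^{2}$)
$\frac{1}{-69 + l{\left(9 \right)}} = \frac{1}{-69 + 9 \cdot 9^{2}} = \frac{1}{-69 + 9 \cdot 81} = \frac{1}{-69 + 729} = \frac{1}{660}$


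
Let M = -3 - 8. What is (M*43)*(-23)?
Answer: 10879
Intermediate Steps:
M = -11
(M*43)*(-23) = -11*43*(-23) = -473*(-23) = 10879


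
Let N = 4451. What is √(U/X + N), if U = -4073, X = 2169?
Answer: 101*√227986/723 ≈ 66.702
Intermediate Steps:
√(U/X + N) = √(-4073/2169 + 4451) = √(9650146/2169) = 101*√227986/723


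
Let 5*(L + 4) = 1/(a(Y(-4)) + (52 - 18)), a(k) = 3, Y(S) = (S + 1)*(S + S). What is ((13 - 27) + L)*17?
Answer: -56593/185 ≈ -305.91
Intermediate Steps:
Y(S) = 2*S*(1 + S) (Y(S) = (1 + S)*(2*S) = 2*S*(1 + S))
L = -739/185 (L = -4 + 1/(5*(3 + (52 - 18))) = -4 + 1/(5*(3 + 34)) = -4 + (⅕)/37 = -4 + (⅕)*(1/37) = -4 + 1/185 = -739/185 ≈ -3.9946)
((13 - 27) + L)*17 = ((13 - 27) - 739/185)*17 = (-14 - 739/185)*17 = -3329/185*17 = -56593/185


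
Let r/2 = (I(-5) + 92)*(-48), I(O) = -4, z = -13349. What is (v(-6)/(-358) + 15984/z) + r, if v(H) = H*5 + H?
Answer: -20188871862/2389471 ≈ -8449.1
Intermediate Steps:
v(H) = 6*H (v(H) = 5*H + H = 6*H)
r = -8448 (r = 2*((-4 + 92)*(-48)) = 2*(88*(-48)) = 2*(-4224) = -8448)
(v(-6)/(-358) + 15984/z) + r = ((6*(-6))/(-358) + 15984/(-13349)) - 8448 = (-36*(-1/358) + 15984*(-1/13349)) - 8448 = (18/179 - 15984/13349) - 8448 = -2620854/2389471 - 8448 = -20188871862/2389471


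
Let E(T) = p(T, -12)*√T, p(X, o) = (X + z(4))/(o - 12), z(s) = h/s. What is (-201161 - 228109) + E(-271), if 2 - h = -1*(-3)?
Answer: -429270 + 1085*I*√271/96 ≈ -4.2927e+5 + 186.06*I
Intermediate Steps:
h = -1 (h = 2 - (-1)*(-3) = 2 - 1*3 = 2 - 3 = -1)
z(s) = -1/s
p(X, o) = (-¼ + X)/(-12 + o) (p(X, o) = (X - 1/4)/(o - 12) = (X - 1*¼)/(-12 + o) = (X - ¼)/(-12 + o) = (-¼ + X)/(-12 + o))
E(T) = √T*(1/96 - T/24) (E(T) = ((-¼ + T)/(-12 - 12))*√T = ((-¼ + T)/(-24))*√T = (-(-¼ + T)/24)*√T = (1/96 - T/24)*√T = √T*(1/96 - T/24))
(-201161 - 228109) + E(-271) = (-201161 - 228109) + √(-271)*(1 - 4*(-271))/96 = -429270 + (I*√271)*(1 + 1084)/96 = -429270 + (1/96)*(I*√271)*1085 = -429270 + 1085*I*√271/96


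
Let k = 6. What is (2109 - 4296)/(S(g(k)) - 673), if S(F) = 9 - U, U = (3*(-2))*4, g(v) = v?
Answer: 2187/640 ≈ 3.4172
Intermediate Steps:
U = -24 (U = -6*4 = -24)
S(F) = 33 (S(F) = 9 - 1*(-24) = 9 + 24 = 33)
(2109 - 4296)/(S(g(k)) - 673) = (2109 - 4296)/(33 - 673) = -2187/(-640) = -2187*(-1/640) = 2187/640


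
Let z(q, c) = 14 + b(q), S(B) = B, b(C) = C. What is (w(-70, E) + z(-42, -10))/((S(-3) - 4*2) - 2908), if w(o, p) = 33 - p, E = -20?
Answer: -25/2919 ≈ -0.0085646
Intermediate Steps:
z(q, c) = 14 + q
(w(-70, E) + z(-42, -10))/((S(-3) - 4*2) - 2908) = ((33 - 1*(-20)) + (14 - 42))/((-3 - 4*2) - 2908) = ((33 + 20) - 28)/((-3 - 8) - 2908) = (53 - 28)/(-11 - 2908) = 25/(-2919) = 25*(-1/2919) = -25/2919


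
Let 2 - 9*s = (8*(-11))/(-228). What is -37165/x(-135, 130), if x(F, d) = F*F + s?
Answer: -19065645/9349517 ≈ -2.0392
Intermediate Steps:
s = 92/513 (s = 2/9 - 8*(-11)/(9*(-228)) = 2/9 - (-88)*(-1)/(9*228) = 2/9 - 1/9*22/57 = 2/9 - 22/513 = 92/513 ≈ 0.17934)
x(F, d) = 92/513 + F**2 (x(F, d) = F*F + 92/513 = F**2 + 92/513 = 92/513 + F**2)
-37165/x(-135, 130) = -37165/(92/513 + (-135)**2) = -37165/(92/513 + 18225) = -37165/9349517/513 = -37165*513/9349517 = -19065645/9349517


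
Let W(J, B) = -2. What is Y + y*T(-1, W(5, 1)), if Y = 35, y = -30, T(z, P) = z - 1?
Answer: 95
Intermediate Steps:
T(z, P) = -1 + z
Y + y*T(-1, W(5, 1)) = 35 - 30*(-1 - 1) = 35 - 30*(-2) = 35 + 60 = 95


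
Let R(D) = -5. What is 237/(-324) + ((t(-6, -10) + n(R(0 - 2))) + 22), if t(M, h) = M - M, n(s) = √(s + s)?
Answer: 2297/108 + I*√10 ≈ 21.269 + 3.1623*I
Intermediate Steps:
n(s) = √2*√s (n(s) = √(2*s) = √2*√s)
t(M, h) = 0
237/(-324) + ((t(-6, -10) + n(R(0 - 2))) + 22) = 237/(-324) + ((0 + √2*√(-5)) + 22) = 237*(-1/324) + ((0 + √2*(I*√5)) + 22) = -79/108 + ((0 + I*√10) + 22) = -79/108 + (I*√10 + 22) = -79/108 + (22 + I*√10) = 2297/108 + I*√10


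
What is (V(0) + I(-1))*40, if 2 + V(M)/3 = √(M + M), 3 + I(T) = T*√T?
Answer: -360 - 40*I ≈ -360.0 - 40.0*I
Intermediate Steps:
I(T) = -3 + T^(3/2) (I(T) = -3 + T*√T = -3 + T^(3/2))
V(M) = -6 + 3*√2*√M (V(M) = -6 + 3*√(M + M) = -6 + 3*√(2*M) = -6 + 3*(√2*√M) = -6 + 3*√2*√M)
(V(0) + I(-1))*40 = ((-6 + 3*√2*√0) + (-3 + (-1)^(3/2)))*40 = ((-6 + 3*√2*0) + (-3 - I))*40 = ((-6 + 0) + (-3 - I))*40 = (-6 + (-3 - I))*40 = (-9 - I)*40 = -360 - 40*I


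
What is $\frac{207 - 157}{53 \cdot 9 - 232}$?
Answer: $\frac{10}{49} \approx 0.20408$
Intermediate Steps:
$\frac{207 - 157}{53 \cdot 9 - 232} = \frac{50}{477 - 232} = \frac{50}{245} = 50 \cdot \frac{1}{245} = \frac{10}{49}$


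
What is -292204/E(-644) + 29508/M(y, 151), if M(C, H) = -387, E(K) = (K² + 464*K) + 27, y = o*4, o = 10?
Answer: -392716336/4985721 ≈ -78.768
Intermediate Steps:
y = 40 (y = 10*4 = 40)
E(K) = 27 + K² + 464*K
-292204/E(-644) + 29508/M(y, 151) = -292204/(27 + (-644)² + 464*(-644)) + 29508/(-387) = -292204/(27 + 414736 - 298816) + 29508*(-1/387) = -292204/115947 - 9836/129 = -392716336/4985721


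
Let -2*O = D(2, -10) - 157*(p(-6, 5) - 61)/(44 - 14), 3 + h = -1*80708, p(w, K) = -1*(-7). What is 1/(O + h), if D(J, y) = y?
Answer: -10/808473 ≈ -1.2369e-5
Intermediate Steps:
p(w, K) = 7
h = -80711 (h = -3 - 1*80708 = -3 - 80708 = -80711)
O = -1363/10 (O = -(-10 - 157*(7 - 61)/(44 - 14))/2 = -(-10 - (-8478)/30)/2 = -(-10 - 157*(-9/5))/2 = -(-10 + 1413/5)/2 = -1/2*1363/5 = -1363/10 ≈ -136.30)
1/(O + h) = 1/(-1363/10 - 80711) = 1/(-808473/10) = -10/808473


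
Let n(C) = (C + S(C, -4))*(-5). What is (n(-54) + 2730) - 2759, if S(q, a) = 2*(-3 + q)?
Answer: 811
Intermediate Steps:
S(q, a) = -6 + 2*q
n(C) = 30 - 15*C (n(C) = (C + (-6 + 2*C))*(-5) = (-6 + 3*C)*(-5) = 30 - 15*C)
(n(-54) + 2730) - 2759 = ((30 - 15*(-54)) + 2730) - 2759 = ((30 + 810) + 2730) - 2759 = (840 + 2730) - 2759 = 3570 - 2759 = 811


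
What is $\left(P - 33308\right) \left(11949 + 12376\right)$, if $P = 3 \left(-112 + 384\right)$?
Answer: $-790367900$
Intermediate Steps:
$P = 816$ ($P = 3 \cdot 272 = 816$)
$\left(P - 33308\right) \left(11949 + 12376\right) = \left(816 - 33308\right) \left(11949 + 12376\right) = \left(-32492\right) 24325 = -790367900$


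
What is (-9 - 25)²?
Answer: 1156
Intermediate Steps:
(-9 - 25)² = (-34)² = 1156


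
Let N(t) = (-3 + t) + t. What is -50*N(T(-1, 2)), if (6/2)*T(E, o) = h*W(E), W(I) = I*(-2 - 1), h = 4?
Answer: -250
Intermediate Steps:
W(I) = -3*I (W(I) = I*(-3) = -3*I)
T(E, o) = -4*E (T(E, o) = (4*(-3*E))/3 = (-12*E)/3 = -4*E)
N(t) = -3 + 2*t
-50*N(T(-1, 2)) = -50*(-3 + 2*(-4*(-1))) = -50*(-3 + 2*4) = -50*(-3 + 8) = -50*5 = -250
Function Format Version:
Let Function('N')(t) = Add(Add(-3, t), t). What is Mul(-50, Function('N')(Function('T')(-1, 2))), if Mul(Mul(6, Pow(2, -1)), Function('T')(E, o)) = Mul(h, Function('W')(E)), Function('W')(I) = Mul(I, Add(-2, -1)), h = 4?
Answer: -250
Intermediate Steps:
Function('W')(I) = Mul(-3, I) (Function('W')(I) = Mul(I, -3) = Mul(-3, I))
Function('T')(E, o) = Mul(-4, E) (Function('T')(E, o) = Mul(Rational(1, 3), Mul(4, Mul(-3, E))) = Mul(Rational(1, 3), Mul(-12, E)) = Mul(-4, E))
Function('N')(t) = Add(-3, Mul(2, t))
Mul(-50, Function('N')(Function('T')(-1, 2))) = Mul(-50, Add(-3, Mul(2, Mul(-4, -1)))) = Mul(-50, Add(-3, Mul(2, 4))) = Mul(-50, Add(-3, 8)) = Mul(-50, 5) = -250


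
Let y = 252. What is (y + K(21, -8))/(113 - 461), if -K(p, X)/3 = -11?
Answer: -95/116 ≈ -0.81897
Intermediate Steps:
K(p, X) = 33 (K(p, X) = -3*(-11) = 33)
(y + K(21, -8))/(113 - 461) = (252 + 33)/(113 - 461) = 285/(-348) = 285*(-1/348) = -95/116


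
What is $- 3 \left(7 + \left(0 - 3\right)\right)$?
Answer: $-12$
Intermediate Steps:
$- 3 \left(7 + \left(0 - 3\right)\right) = - 3 \left(7 - 3\right) = \left(-3\right) 4 = -12$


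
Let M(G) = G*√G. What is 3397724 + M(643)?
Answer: 3397724 + 643*√643 ≈ 3.4140e+6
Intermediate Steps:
M(G) = G^(3/2)
3397724 + M(643) = 3397724 + 643^(3/2) = 3397724 + 643*√643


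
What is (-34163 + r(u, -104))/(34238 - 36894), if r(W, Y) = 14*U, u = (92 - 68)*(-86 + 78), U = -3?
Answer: 34205/2656 ≈ 12.878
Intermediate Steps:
u = -192 (u = 24*(-8) = -192)
r(W, Y) = -42 (r(W, Y) = 14*(-3) = -42)
(-34163 + r(u, -104))/(34238 - 36894) = (-34163 - 42)/(34238 - 36894) = -34205/(-2656) = -34205*(-1/2656) = 34205/2656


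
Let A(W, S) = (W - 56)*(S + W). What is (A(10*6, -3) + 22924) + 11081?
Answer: 34233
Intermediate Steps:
A(W, S) = (-56 + W)*(S + W)
(A(10*6, -3) + 22924) + 11081 = (((10*6)² - 56*(-3) - 560*6 - 30*6) + 22924) + 11081 = ((60² + 168 - 56*60 - 3*60) + 22924) + 11081 = ((3600 + 168 - 3360 - 180) + 22924) + 11081 = (228 + 22924) + 11081 = 23152 + 11081 = 34233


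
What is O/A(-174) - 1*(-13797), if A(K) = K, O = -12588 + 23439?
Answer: 796609/58 ≈ 13735.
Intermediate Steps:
O = 10851
O/A(-174) - 1*(-13797) = 10851/(-174) - 1*(-13797) = 10851*(-1/174) + 13797 = -3617/58 + 13797 = 796609/58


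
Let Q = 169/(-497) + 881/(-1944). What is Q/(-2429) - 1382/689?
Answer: -3242780058727/1616960407608 ≈ -2.0055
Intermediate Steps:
Q = -766393/966168 (Q = 169*(-1/497) + 881*(-1/1944) = -169/497 - 881/1944 = -766393/966168 ≈ -0.79323)
Q/(-2429) - 1382/689 = -766393/966168/(-2429) - 1382/689 = -766393/966168*(-1/2429) - 1382*1/689 = 766393/2346822072 - 1382/689 = -3242780058727/1616960407608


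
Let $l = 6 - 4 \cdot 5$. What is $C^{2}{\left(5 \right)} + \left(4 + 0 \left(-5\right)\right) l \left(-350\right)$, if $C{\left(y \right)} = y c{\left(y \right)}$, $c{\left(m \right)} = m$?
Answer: $20225$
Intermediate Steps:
$l = -14$ ($l = 6 - 20 = -14$)
$C{\left(y \right)} = y^{2}$ ($C{\left(y \right)} = y y = y^{2}$)
$C^{2}{\left(5 \right)} + \left(4 + 0 \left(-5\right)\right) l \left(-350\right) = \left(5^{2}\right)^{2} + \left(4 + 0 \left(-5\right)\right) \left(-14\right) \left(-350\right) = 25^{2} + \left(4 + 0\right) \left(-14\right) \left(-350\right) = 625 + 4 \left(-14\right) \left(-350\right) = 625 - -19600 = 625 + 19600 = 20225$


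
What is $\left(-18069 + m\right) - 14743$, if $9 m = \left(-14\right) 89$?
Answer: $- \frac{296554}{9} \approx -32950.0$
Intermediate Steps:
$m = - \frac{1246}{9}$ ($m = \frac{\left(-14\right) 89}{9} = \frac{1}{9} \left(-1246\right) = - \frac{1246}{9} \approx -138.44$)
$\left(-18069 + m\right) - 14743 = \left(-18069 - \frac{1246}{9}\right) - 14743 = - \frac{163867}{9} - 14743 = - \frac{296554}{9}$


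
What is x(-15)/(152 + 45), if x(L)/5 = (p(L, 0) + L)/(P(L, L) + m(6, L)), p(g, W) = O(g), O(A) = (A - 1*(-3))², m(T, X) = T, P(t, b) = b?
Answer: -215/591 ≈ -0.36379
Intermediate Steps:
O(A) = (3 + A)² (O(A) = (A + 3)² = (3 + A)²)
p(g, W) = (3 + g)²
x(L) = 5*(L + (3 + L)²)/(6 + L) (x(L) = 5*(((3 + L)² + L)/(L + 6)) = 5*((L + (3 + L)²)/(6 + L)) = 5*(L + (3 + L)²)/(6 + L))
x(-15)/(152 + 45) = (5*(-15 + (3 - 15)²)/(6 - 15))/(152 + 45) = (5*(-15 + (-12)²)/(-9))/197 = (5*(-⅑)*(-15 + 144))*(1/197) = (5*(-⅑)*129)*(1/197) = -215/3*1/197 = -215/591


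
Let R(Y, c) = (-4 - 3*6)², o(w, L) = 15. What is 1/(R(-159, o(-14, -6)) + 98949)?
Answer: 1/99433 ≈ 1.0057e-5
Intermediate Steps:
R(Y, c) = 484 (R(Y, c) = (-4 - 18)² = (-22)² = 484)
1/(R(-159, o(-14, -6)) + 98949) = 1/(484 + 98949) = 1/99433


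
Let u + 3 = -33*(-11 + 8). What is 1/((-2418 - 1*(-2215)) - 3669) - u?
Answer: -371713/3872 ≈ -96.000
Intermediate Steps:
u = 96 (u = -3 - 33*(-11 + 8) = -3 - 33*(-3) = -3 + 99 = 96)
1/((-2418 - 1*(-2215)) - 3669) - u = 1/((-2418 - 1*(-2215)) - 3669) - 1*96 = 1/((-2418 + 2215) - 3669) - 96 = 1/(-203 - 3669) - 96 = 1/(-3872) - 96 = -1/3872 - 96 = -371713/3872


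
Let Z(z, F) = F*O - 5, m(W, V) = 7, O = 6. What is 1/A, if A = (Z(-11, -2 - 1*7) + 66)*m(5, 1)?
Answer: 1/49 ≈ 0.020408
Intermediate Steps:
Z(z, F) = -5 + 6*F (Z(z, F) = F*6 - 5 = 6*F - 5 = -5 + 6*F)
A = 49 (A = ((-5 + 6*(-2 - 1*7)) + 66)*7 = ((-5 + 6*(-2 - 7)) + 66)*7 = ((-5 + 6*(-9)) + 66)*7 = ((-5 - 54) + 66)*7 = (-59 + 66)*7 = 7*7 = 49)
1/A = 1/49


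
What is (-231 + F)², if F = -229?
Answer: 211600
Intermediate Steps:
(-231 + F)² = (-231 - 229)² = (-460)² = 211600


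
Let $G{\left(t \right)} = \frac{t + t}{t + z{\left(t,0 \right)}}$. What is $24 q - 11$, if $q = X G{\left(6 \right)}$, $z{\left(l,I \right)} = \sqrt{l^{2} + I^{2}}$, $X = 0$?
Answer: $-11$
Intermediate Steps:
$z{\left(l,I \right)} = \sqrt{I^{2} + l^{2}}$
$G{\left(t \right)} = \frac{2 t}{t + \sqrt{t^{2}}}$ ($G{\left(t \right)} = \frac{t + t}{t + \sqrt{0^{2} + t^{2}}} = \frac{2 t}{t + \sqrt{0 + t^{2}}} = \frac{2 t}{t + \sqrt{t^{2}}}$)
$q = 0$ ($q = 0 \cdot 2 \cdot 6 \frac{1}{6 + \sqrt{6^{2}}} = 0 \cdot 2 \cdot 6 \frac{1}{6 + \sqrt{36}} = 0 \cdot 2 \cdot 6 \frac{1}{6 + 6} = 0 \cdot 2 \cdot 6 \cdot \frac{1}{12} = 0 \cdot 1 = 0$)
$24 q - 11 = 24 \cdot 0 - 11 = 0 - 11 = -11$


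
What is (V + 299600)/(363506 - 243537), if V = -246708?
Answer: 52892/119969 ≈ 0.44088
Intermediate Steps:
(V + 299600)/(363506 - 243537) = (-246708 + 299600)/(363506 - 243537) = 52892/119969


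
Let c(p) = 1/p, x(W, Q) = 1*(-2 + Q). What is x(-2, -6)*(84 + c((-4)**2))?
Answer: -1345/2 ≈ -672.50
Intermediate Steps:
x(W, Q) = -2 + Q
x(-2, -6)*(84 + c((-4)**2)) = (-2 - 6)*(84 + 1/((-4)**2)) = -8*(84 + 1/16) = -8*1345/16 = -1345/2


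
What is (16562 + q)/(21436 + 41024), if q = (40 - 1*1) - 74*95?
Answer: 9571/62460 ≈ 0.15323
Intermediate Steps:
q = -6991 (q = (40 - 1) - 7030 = 39 - 7030 = -6991)
(16562 + q)/(21436 + 41024) = (16562 - 6991)/(21436 + 41024) = 9571/62460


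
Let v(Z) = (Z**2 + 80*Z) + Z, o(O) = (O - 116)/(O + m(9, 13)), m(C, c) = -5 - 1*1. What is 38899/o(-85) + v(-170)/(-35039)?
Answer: 124028326421/7042839 ≈ 17611.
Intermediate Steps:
m(C, c) = -6 (m(C, c) = -5 - 1 = -6)
o(O) = (-116 + O)/(-6 + O) (o(O) = (O - 116)/(O - 6) = (-116 + O)/(-6 + O))
v(Z) = Z**2 + 81*Z
38899/o(-85) + v(-170)/(-35039) = 38899/(((-116 - 85)/(-6 - 85))) - 170*(81 - 170)/(-35039) = 38899/((-201/(-91))) - 170*(-89)*(-1/35039) = 38899/((-1/91*(-201))) + 15130*(-1/35039) = 38899/(201/91) - 15130/35039 = 38899*(91/201) - 15130/35039 = 3539809/201 - 15130/35039 = 124028326421/7042839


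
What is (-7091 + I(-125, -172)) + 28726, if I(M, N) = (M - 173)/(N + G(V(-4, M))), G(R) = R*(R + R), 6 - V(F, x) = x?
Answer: 369417476/17075 ≈ 21635.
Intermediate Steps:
V(F, x) = 6 - x
G(R) = 2*R**2 (G(R) = R*(2*R) = 2*R**2)
I(M, N) = (-173 + M)/(N + 2*(6 - M)**2) (I(M, N) = (M - 173)/(N + 2*(6 - M)**2) = (-173 + M)/(N + 2*(6 - M)**2))
(-7091 + I(-125, -172)) + 28726 = (-7091 + (-173 - 125)/(-172 + 2*(-6 - 125)**2)) + 28726 = (-7091 - 298/(-172 + 2*(-131)**2)) + 28726 = (-7091 - 298/(-172 + 2*17161)) + 28726 = (-7091 - 298/(-172 + 34322)) + 28726 = (-7091 - 298/34150) + 28726 = (-7091 + (1/34150)*(-298)) + 28726 = (-7091 - 149/17075) + 28726 = -121078974/17075 + 28726 = 369417476/17075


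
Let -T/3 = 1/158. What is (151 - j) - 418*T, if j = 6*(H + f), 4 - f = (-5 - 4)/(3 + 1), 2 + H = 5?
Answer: 16343/158 ≈ 103.44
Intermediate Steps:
H = 3 (H = -2 + 5 = 3)
f = 25/4 (f = 4 - (-5 - 4)/(3 + 1) = 4 - (-9)/4 = 4 - 1*(-9/4) = 4 + 9/4 = 25/4 ≈ 6.2500)
j = 111/2 (j = 6*(3 + 25/4) = 6*(37/4) = 111/2 ≈ 55.500)
T = -3/158 ≈ -0.018987
(151 - j) - 418*T = (151 - 1*111/2) - 418*(-3/158) = (151 - 111/2) + 627/79 = 191/2 + 627/79 = 16343/158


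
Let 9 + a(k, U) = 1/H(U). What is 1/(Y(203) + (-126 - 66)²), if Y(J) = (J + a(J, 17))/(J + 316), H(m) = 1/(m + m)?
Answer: 173/6377548 ≈ 2.7126e-5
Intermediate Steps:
H(m) = 1/(2*m)
a(k, U) = -9 + 2*U (a(k, U) = -9 + 1/(1/(2*U)) = -9 + 2*U)
Y(J) = (25 + J)/(316 + J) (Y(J) = (J + (-9 + 2*17))/(J + 316) = (J + (-9 + 34))/(316 + J) = (J + 25)/(316 + J) = (25 + J)/(316 + J))
1/(Y(203) + (-126 - 66)²) = 1/((25 + 203)/(316 + 203) + (-126 - 66)²) = 1/(228/519 + (-192)²) = 1/((1/519)*228 + 36864) = 1/(76/173 + 36864) = 1/(6377548/173) = 173/6377548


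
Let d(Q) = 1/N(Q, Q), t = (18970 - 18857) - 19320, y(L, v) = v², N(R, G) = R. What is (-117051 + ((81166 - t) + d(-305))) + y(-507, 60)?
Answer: -3988791/305 ≈ -13078.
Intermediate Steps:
t = -19207 (t = 113 - 19320 = -19207)
d(Q) = 1/Q
(-117051 + ((81166 - t) + d(-305))) + y(-507, 60) = (-117051 + ((81166 - 1*(-19207)) + 1/(-305))) + 60² = (-117051 + ((81166 + 19207) - 1/305)) + 3600 = (-117051 + (100373 - 1/305)) + 3600 = (-117051 + 30613764/305) + 3600 = -5086791/305 + 3600 = -3988791/305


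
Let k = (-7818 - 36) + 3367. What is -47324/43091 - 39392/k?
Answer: 1485097884/193349317 ≈ 7.6809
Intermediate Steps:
k = -4487 (k = -7854 + 3367 = -4487)
-47324/43091 - 39392/k = -47324/43091 - 39392/(-4487) = -47324*1/43091 - 39392*(-1/4487) = -47324/43091 + 39392/4487 = 1485097884/193349317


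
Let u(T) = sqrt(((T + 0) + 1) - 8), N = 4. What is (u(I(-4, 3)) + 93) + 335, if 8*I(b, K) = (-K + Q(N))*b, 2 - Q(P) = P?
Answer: 428 + 3*I*sqrt(2)/2 ≈ 428.0 + 2.1213*I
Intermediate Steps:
Q(P) = 2 - P
I(b, K) = b*(-2 - K)/8 (I(b, K) = ((-K + (2 - 1*4))*b)/8 = ((-K + (2 - 4))*b)/8 = ((-K - 2)*b)/8 = ((-2 - K)*b)/8 = (b*(-2 - K))/8 = b*(-2 - K)/8)
u(T) = sqrt(-7 + T) (u(T) = sqrt((T + 1) - 8) = sqrt((1 + T) - 8) = sqrt(-7 + T))
(u(I(-4, 3)) + 93) + 335 = (sqrt(-7 - 1/8*(-4)*(2 + 3)) + 93) + 335 = (sqrt(-7 - 1/8*(-4)*5) + 93) + 335 = (sqrt(-7 + 5/2) + 93) + 335 = (sqrt(-9/2) + 93) + 335 = (3*I*sqrt(2)/2 + 93) + 335 = (93 + 3*I*sqrt(2)/2) + 335 = 428 + 3*I*sqrt(2)/2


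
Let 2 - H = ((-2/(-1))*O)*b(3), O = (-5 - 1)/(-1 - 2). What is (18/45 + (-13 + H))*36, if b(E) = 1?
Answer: -2628/5 ≈ -525.60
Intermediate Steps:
O = 2 (O = -6/(-3) = -6*(-1/3) = 2)
H = -2 (H = 2 - -2/(-1)*2 = 2 - -2*(-1)*2 = 2 - 2*2 = 2 - 4 = -2)
(18/45 + (-13 + H))*36 = (18/45 + (-13 - 2))*36 = (18*(1/45) - 15)*36 = (2/5 - 15)*36 = -73/5*36 = -2628/5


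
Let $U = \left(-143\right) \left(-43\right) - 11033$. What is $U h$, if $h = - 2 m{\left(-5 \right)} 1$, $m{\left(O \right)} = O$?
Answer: $-48840$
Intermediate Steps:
$U = -4884$ ($U = 6149 - 11033 = -4884$)
$h = 10$ ($h = \left(-2\right) \left(-5\right) 1 = 10 \cdot 1 = 10$)
$U h = \left(-4884\right) 10 = -48840$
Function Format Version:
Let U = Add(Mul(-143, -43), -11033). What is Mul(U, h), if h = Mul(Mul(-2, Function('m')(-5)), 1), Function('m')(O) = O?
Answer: -48840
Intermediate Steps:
U = -4884 (U = Add(6149, -11033) = -4884)
h = 10 (h = Mul(Mul(-2, -5), 1) = Mul(10, 1) = 10)
Mul(U, h) = Mul(-4884, 10) = -48840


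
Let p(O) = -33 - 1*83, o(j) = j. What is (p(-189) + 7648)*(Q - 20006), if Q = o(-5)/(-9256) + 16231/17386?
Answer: -3030981822281945/20115602 ≈ -1.5068e+8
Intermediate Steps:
p(O) = -116 (p(O) = -33 - 83 = -116)
Q = 75160533/80462408 (Q = -5/(-9256) + 16231/17386 = -5*(-1/9256) + 16231*(1/17386) = 5/9256 + 16231/17386 = 75160533/80462408 ≈ 0.93411)
(p(-189) + 7648)*(Q - 20006) = (-116 + 7648)*(75160533/80462408 - 20006) = 7532*(-1609655773915/80462408) = -3030981822281945/20115602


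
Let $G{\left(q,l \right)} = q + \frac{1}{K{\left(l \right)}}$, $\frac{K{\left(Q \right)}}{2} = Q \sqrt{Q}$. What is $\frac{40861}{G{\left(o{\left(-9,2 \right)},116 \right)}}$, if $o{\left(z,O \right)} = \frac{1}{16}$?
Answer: $\frac{3986235716}{6097} - \frac{4739876 \sqrt{29}}{6097} \approx 6.4962 \cdot 10^{5}$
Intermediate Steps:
$o{\left(z,O \right)} = \frac{1}{16}$
$K{\left(Q \right)} = 2 Q^{\frac{3}{2}}$ ($K{\left(Q \right)} = 2 Q \sqrt{Q} = 2 Q^{\frac{3}{2}}$)
$G{\left(q,l \right)} = q + \frac{1}{2 l^{\frac{3}{2}}}$
$\frac{40861}{G{\left(o{\left(-9,2 \right)},116 \right)}} = \frac{40861}{\frac{1}{16} + \frac{1}{2 \cdot 232 \sqrt{29}}} = \frac{40861}{\frac{1}{16} + \frac{\frac{1}{6728} \sqrt{29}}{2}} = \frac{40861}{\frac{1}{16} + \frac{\sqrt{29}}{13456}}$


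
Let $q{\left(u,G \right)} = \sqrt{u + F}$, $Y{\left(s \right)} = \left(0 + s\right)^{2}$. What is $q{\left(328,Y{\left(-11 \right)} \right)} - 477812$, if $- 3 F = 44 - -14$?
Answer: $-477812 + \frac{\sqrt{2778}}{3} \approx -4.7779 \cdot 10^{5}$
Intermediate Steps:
$F = - \frac{58}{3}$ ($F = - \frac{44 - -14}{3} = - \frac{44 + 14}{3} = \left(- \frac{1}{3}\right) 58 = - \frac{58}{3} \approx -19.333$)
$Y{\left(s \right)} = s^{2}$
$q{\left(u,G \right)} = \sqrt{- \frac{58}{3} + u}$ ($q{\left(u,G \right)} = \sqrt{u - \frac{58}{3}} = \sqrt{- \frac{58}{3} + u}$)
$q{\left(328,Y{\left(-11 \right)} \right)} - 477812 = \frac{\sqrt{-174 + 9 \cdot 328}}{3} - 477812 = \frac{\sqrt{-174 + 2952}}{3} - 477812 = \frac{\sqrt{2778}}{3} - 477812 = -477812 + \frac{\sqrt{2778}}{3}$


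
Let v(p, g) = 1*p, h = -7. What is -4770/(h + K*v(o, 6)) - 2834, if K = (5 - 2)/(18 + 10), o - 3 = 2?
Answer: -379394/181 ≈ -2096.1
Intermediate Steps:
o = 5 (o = 3 + 2 = 5)
K = 3/28 ≈ 0.10714
v(p, g) = p
-4770/(h + K*v(o, 6)) - 2834 = -4770/(-7 + (3/28)*5) - 2834 = -4770/(-7 + 15/28) - 2834 = -4770/(-181/28) - 2834 = -4770*(-28/181) - 2834 = 133560/181 - 2834 = -379394/181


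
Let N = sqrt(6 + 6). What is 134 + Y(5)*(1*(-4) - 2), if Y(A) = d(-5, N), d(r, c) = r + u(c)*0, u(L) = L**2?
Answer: 164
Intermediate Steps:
N = 2*sqrt(3) (N = sqrt(12) = 2*sqrt(3) ≈ 3.4641)
d(r, c) = r (d(r, c) = r + c**2*0 = r + 0 = r)
Y(A) = -5
134 + Y(5)*(1*(-4) - 2) = 134 - 5*(1*(-4) - 2) = 134 - 5*(-4 - 2) = 134 - 5*(-6) = 134 + 30 = 164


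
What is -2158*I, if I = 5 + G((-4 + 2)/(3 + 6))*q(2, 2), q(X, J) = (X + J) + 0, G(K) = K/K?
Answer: -19422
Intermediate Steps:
G(K) = 1
q(X, J) = J + X (q(X, J) = (J + X) + 0 = J + X)
I = 9 (I = 5 + 1*(2 + 2) = 5 + 1*4 = 5 + 4 = 9)
-2158*I = -2158*9 = -1*19422 = -19422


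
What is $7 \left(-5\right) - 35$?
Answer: $-70$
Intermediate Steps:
$7 \left(-5\right) - 35 = -35 - 35 = -70$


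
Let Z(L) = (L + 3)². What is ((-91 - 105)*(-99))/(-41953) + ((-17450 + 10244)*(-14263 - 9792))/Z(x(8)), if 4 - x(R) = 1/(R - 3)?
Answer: 5347166152389/1426402 ≈ 3.7487e+6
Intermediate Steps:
x(R) = 4 - 1/(-3 + R) (x(R) = 4 - 1/(R - 3) = 4 - 1/(-3 + R))
Z(L) = (3 + L)²
((-91 - 105)*(-99))/(-41953) + ((-17450 + 10244)*(-14263 - 9792))/Z(x(8)) = ((-91 - 105)*(-99))/(-41953) + ((-17450 + 10244)*(-14263 - 9792))/((3 + (-13 + 4*8)/(-3 + 8))²) = -196*(-99)*(-1/41953) + (-7206*(-24055))/((3 + (-13 + 32)/5)²) = 19404*(-1/41953) + 173340330/((3 + (⅕)*19)²) = -19404/41953 + 173340330/((3 + 19/5)²) = -19404/41953 + 173340330/((34/5)²) = -19404/41953 + 173340330/(1156/25) = -19404/41953 + 173340330*(25/1156) = -19404/41953 + 127456125/34 = 5347166152389/1426402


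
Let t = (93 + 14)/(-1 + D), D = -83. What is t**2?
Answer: 11449/7056 ≈ 1.6226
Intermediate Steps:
t = -107/84 (t = (93 + 14)/(-1 - 83) = 107/(-84) = 107*(-1/84) = -107/84 ≈ -1.2738)
t**2 = (-107/84)**2 = 11449/7056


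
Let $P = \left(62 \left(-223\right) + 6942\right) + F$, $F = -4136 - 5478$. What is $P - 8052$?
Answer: $-24550$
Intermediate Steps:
$F = -9614$
$P = -16498$ ($P = \left(62 \left(-223\right) + 6942\right) - 9614 = \left(-13826 + 6942\right) - 9614 = -6884 - 9614 = -16498$)
$P - 8052 = -16498 - 8052 = -24550$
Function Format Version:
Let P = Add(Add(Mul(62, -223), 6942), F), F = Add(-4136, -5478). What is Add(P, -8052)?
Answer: -24550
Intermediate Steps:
F = -9614
P = -16498 (P = Add(Add(Mul(62, -223), 6942), -9614) = Add(Add(-13826, 6942), -9614) = Add(-6884, -9614) = -16498)
Add(P, -8052) = Add(-16498, -8052) = -24550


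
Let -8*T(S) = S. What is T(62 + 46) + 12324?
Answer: 24621/2 ≈ 12311.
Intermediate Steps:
T(S) = -S/8
T(62 + 46) + 12324 = -(62 + 46)/8 + 12324 = -⅛*108 + 12324 = -27/2 + 12324 = 24621/2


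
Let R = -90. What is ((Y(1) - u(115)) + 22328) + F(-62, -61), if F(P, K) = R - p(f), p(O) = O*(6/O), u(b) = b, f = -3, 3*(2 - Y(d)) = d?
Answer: 66356/3 ≈ 22119.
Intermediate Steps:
Y(d) = 2 - d/3
p(O) = 6
F(P, K) = -96 (F(P, K) = -90 - 1*6 = -90 - 6 = -96)
((Y(1) - u(115)) + 22328) + F(-62, -61) = (((2 - ⅓*1) - 1*115) + 22328) - 96 = (((2 - ⅓) - 115) + 22328) - 96 = ((5/3 - 115) + 22328) - 96 = (-340/3 + 22328) - 96 = 66644/3 - 96 = 66356/3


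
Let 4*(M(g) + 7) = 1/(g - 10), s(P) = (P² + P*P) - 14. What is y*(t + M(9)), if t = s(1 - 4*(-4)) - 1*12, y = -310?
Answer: -337745/2 ≈ -1.6887e+5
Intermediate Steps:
s(P) = -14 + 2*P² (s(P) = (P² + P²) - 14 = 2*P² - 14 = -14 + 2*P²)
M(g) = -7 + 1/(4*(-10 + g)) (M(g) = -7 + 1/(4*(g - 10)) = -7 + 1/(4*(-10 + g)))
t = 552 (t = (-14 + 2*(1 - 4*(-4))²) - 1*12 = (-14 + 2*(1 + 16)²) - 12 = (-14 + 2*17²) - 12 = (-14 + 2*289) - 12 = (-14 + 578) - 12 = 564 - 12 = 552)
y*(t + M(9)) = -310*(552 + (281 - 28*9)/(4*(-10 + 9))) = -310*(552 + (¼)*(281 - 252)/(-1)) = -310*(552 + (¼)*(-1)*29) = -310*(552 - 29/4) = -310*2179/4 = -337745/2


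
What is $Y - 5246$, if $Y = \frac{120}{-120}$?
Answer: $-5247$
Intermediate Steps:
$Y = -1$ ($Y = 120 \left(- \frac{1}{120}\right) = -1$)
$Y - 5246 = -1 - 5246 = -5247$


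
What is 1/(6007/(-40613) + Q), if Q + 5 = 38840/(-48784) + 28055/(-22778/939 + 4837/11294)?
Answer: -62586362598908386/74056517609554330539 ≈ -0.00084512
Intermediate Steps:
Q = -1823240355716945/1541042587322 (Q = -5 + (38840/(-48784) + 28055/(-22778/939 + 4837/11294)) = -5 + (38840*(-1/48784) + 28055/(-22778*1/939 + 4837*(1/11294))) = -5 + (-4855/6098 + 28055/(-22778/939 + 4837/11294)) = -5 + (-4855/6098 + 28055/(-252712789/10605066)) = -5 + (-4855/6098 + 28055*(-10605066/252712789)) = -5 + (-4855/6098 - 297525126630/252712789) = -5 - 1815535142780335/1541042587322 = -1823240355716945/1541042587322 ≈ -1183.1)
1/(6007/(-40613) + Q) = 1/(6007/(-40613) - 1823240355716945/1541042587322) = 1/(6007*(-1/40613) - 1823240355716945/1541042587322) = 1/(-6007/40613 - 1823240355716945/1541042587322) = 1/(-74056517609554330539/62586362598908386) = -62586362598908386/74056517609554330539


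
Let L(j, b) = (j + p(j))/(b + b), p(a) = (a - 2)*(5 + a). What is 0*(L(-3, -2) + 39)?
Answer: 0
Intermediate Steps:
p(a) = (-2 + a)*(5 + a)
L(j, b) = (-10 + j² + 4*j)/(2*b) (L(j, b) = (j + (-10 + j² + 3*j))/(b + b) = (-10 + j² + 4*j)/((2*b)) = (-10 + j² + 4*j)*(1/(2*b)) = (-10 + j² + 4*j)/(2*b))
0*(L(-3, -2) + 39) = 0*((½)*(-10 + (-3)² + 4*(-3))/(-2) + 39) = 0*((½)*(-½)*(-10 + 9 - 12) + 39) = 0*((½)*(-½)*(-13) + 39) = 0*(13/4 + 39) = 0*(169/4) = 0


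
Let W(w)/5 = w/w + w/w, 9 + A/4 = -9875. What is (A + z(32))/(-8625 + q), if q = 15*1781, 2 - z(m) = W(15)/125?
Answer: -494176/226125 ≈ -2.1854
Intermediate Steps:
A = -39536 (A = -36 + 4*(-9875) = -36 - 39500 = -39536)
W(w) = 10 (W(w) = 5*(w/w + w/w) = 5*(1 + 1) = 5*2 = 10)
z(m) = 48/25 (z(m) = 2 - 10/125 = 2 - 1*2/25 = 2 - 2/25 = 48/25)
q = 26715
(A + z(32))/(-8625 + q) = (-39536 + 48/25)/(-8625 + 26715) = -988352/25/18090 = -988352/25*1/18090 = -494176/226125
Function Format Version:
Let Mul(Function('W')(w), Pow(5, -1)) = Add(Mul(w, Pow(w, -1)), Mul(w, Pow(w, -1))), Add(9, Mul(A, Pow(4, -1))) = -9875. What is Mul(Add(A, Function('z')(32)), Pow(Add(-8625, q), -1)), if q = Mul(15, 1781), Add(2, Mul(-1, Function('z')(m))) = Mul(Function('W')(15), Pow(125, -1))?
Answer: Rational(-494176, 226125) ≈ -2.1854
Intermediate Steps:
A = -39536 (A = Add(-36, Mul(4, -9875)) = Add(-36, -39500) = -39536)
Function('W')(w) = 10 (Function('W')(w) = Mul(5, Add(Mul(w, Pow(w, -1)), Mul(w, Pow(w, -1)))) = Mul(5, Add(1, 1)) = Mul(5, 2) = 10)
Function('z')(m) = Rational(48, 25) (Function('z')(m) = Add(2, Mul(-1, Mul(10, Pow(125, -1)))) = Add(2, Mul(-1, Mul(10, Rational(1, 125)))) = Add(2, Mul(-1, Rational(2, 25))) = Add(2, Rational(-2, 25)) = Rational(48, 25))
q = 26715
Mul(Add(A, Function('z')(32)), Pow(Add(-8625, q), -1)) = Mul(Add(-39536, Rational(48, 25)), Pow(Add(-8625, 26715), -1)) = Mul(Rational(-988352, 25), Pow(18090, -1)) = Mul(Rational(-988352, 25), Rational(1, 18090)) = Rational(-494176, 226125)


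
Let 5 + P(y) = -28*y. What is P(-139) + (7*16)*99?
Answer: 14975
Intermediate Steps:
P(y) = -5 - 28*y
P(-139) + (7*16)*99 = (-5 - 28*(-139)) + (7*16)*99 = (-5 + 3892) + 112*99 = 3887 + 11088 = 14975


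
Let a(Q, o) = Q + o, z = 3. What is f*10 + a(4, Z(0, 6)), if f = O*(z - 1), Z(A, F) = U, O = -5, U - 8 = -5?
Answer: -93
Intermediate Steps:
U = 3 (U = 8 - 5 = 3)
Z(A, F) = 3
f = -10 (f = -5*(3 - 1) = -5*2 = -10)
f*10 + a(4, Z(0, 6)) = -10*10 + (4 + 3) = -100 + 7 = -93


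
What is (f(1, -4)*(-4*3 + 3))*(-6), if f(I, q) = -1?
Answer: -54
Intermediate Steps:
(f(1, -4)*(-4*3 + 3))*(-6) = -(-4*3 + 3)*(-6) = -(-12 + 3)*(-6) = -1*(-9)*(-6) = 9*(-6) = -54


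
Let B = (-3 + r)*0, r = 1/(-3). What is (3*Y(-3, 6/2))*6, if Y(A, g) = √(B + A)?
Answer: 18*I*√3 ≈ 31.177*I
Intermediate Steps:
r = -⅓ ≈ -0.33333
B = 0 (B = (-3 - ⅓)*0 = -10/3*0 = 0)
Y(A, g) = √A (Y(A, g) = √(0 + A) = √A)
(3*Y(-3, 6/2))*6 = (3*√(-3))*6 = (3*(I*√3))*6 = (3*I*√3)*6 = 18*I*√3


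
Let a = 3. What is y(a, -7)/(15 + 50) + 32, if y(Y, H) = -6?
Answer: 2074/65 ≈ 31.908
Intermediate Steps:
y(a, -7)/(15 + 50) + 32 = -6/(15 + 50) + 32 = -6/65 + 32 = 2074/65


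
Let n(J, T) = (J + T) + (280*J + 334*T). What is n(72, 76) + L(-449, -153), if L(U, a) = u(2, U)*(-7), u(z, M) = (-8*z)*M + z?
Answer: -4610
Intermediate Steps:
u(z, M) = z - 8*M*z (u(z, M) = -8*M*z + z = z - 8*M*z)
n(J, T) = 281*J + 335*T
L(U, a) = -14 + 112*U (L(U, a) = (2*(1 - 8*U))*(-7) = (2 - 16*U)*(-7) = -14 + 112*U)
n(72, 76) + L(-449, -153) = (281*72 + 335*76) + (-14 + 112*(-449)) = (20232 + 25460) + (-14 - 50288) = 45692 - 50302 = -4610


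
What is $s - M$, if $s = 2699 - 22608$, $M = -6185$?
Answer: $-13724$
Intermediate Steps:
$s = -19909$
$s - M = -19909 - -6185 = -19909 + 6185 = -13724$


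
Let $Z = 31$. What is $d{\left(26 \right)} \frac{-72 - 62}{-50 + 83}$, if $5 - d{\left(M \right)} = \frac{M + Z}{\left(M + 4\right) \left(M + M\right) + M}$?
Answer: $- \frac{527491}{26169} \approx -20.157$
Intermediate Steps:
$d{\left(M \right)} = 5 - \frac{31 + M}{M + 2 M \left(4 + M\right)}$ ($d{\left(M \right)} = 5 - \frac{M + 31}{\left(M + 4\right) \left(M + M\right) + M} = 5 - \frac{31 + M}{\left(4 + M\right) 2 M + M} = 5 - \frac{31 + M}{2 M \left(4 + M\right) + M} = 5 - \frac{31 + M}{M + 2 M \left(4 + M\right)}$)
$d{\left(26 \right)} \frac{-72 - 62}{-50 + 83} = \frac{-31 + 10 \cdot 26^{2} + 44 \cdot 26}{26 \left(9 + 2 \cdot 26\right)} \frac{-72 - 62}{-50 + 83} = \frac{-31 + 10 \cdot 676 + 1144}{26 \left(9 + 52\right)} \left(- \frac{134}{33}\right) = \frac{-31 + 6760 + 1144}{26 \cdot 61} \left(\left(-134\right) \frac{1}{33}\right) = \frac{1}{26} \cdot \frac{1}{61} \cdot 7873 \left(- \frac{134}{33}\right) = \frac{7873}{1586} \left(- \frac{134}{33}\right) = - \frac{527491}{26169}$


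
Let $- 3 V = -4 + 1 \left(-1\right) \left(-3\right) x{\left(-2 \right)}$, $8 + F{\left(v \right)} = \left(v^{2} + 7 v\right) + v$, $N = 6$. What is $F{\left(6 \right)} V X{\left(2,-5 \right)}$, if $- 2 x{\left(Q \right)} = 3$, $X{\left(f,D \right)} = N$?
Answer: $1292$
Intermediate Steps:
$X{\left(f,D \right)} = 6$
$x{\left(Q \right)} = - \frac{3}{2}$ ($x{\left(Q \right)} = \left(- \frac{1}{2}\right) 3 = - \frac{3}{2}$)
$F{\left(v \right)} = -8 + v^{2} + 8 v$ ($F{\left(v \right)} = -8 + \left(\left(v^{2} + 7 v\right) + v\right) = -8 + \left(v^{2} + 8 v\right) = -8 + v^{2} + 8 v$)
$V = \frac{17}{6}$ ($V = - \frac{-4 + 1 \left(-1\right) \left(-3\right) \left(- \frac{3}{2}\right)}{3} = - \frac{-4 + \left(-1\right) \left(-3\right) \left(- \frac{3}{2}\right)}{3} = - \frac{-4 + 3 \left(- \frac{3}{2}\right)}{3} = - \frac{-4 - \frac{9}{2}}{3} = \left(- \frac{1}{3}\right) \left(- \frac{17}{2}\right) = \frac{17}{6} \approx 2.8333$)
$F{\left(6 \right)} V X{\left(2,-5 \right)} = \left(-8 + 6^{2} + 8 \cdot 6\right) \frac{17}{6} \cdot 6 = \left(-8 + 36 + 48\right) \frac{17}{6} \cdot 6 = 76 \cdot \frac{17}{6} \cdot 6 = \frac{646}{3} \cdot 6 = 1292$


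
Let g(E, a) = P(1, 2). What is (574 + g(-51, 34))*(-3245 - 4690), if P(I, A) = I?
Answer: -4562625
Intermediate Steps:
g(E, a) = 1
(574 + g(-51, 34))*(-3245 - 4690) = (574 + 1)*(-3245 - 4690) = 575*(-7935) = -4562625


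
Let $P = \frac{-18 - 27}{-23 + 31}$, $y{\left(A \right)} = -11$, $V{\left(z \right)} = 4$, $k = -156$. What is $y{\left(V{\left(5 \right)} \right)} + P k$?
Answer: $\frac{1733}{2} \approx 866.5$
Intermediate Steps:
$P = - \frac{45}{8} \approx -5.625$
$y{\left(V{\left(5 \right)} \right)} + P k = -11 - - \frac{1755}{2} = -11 + \frac{1755}{2} = \frac{1733}{2}$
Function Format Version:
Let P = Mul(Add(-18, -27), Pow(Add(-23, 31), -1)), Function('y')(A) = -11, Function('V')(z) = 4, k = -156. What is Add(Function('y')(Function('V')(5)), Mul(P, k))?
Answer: Rational(1733, 2) ≈ 866.50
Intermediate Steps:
P = Rational(-45, 8) (P = Mul(-45, Pow(8, -1)) = Mul(-45, Rational(1, 8)) = Rational(-45, 8) ≈ -5.6250)
Add(Function('y')(Function('V')(5)), Mul(P, k)) = Add(-11, Mul(Rational(-45, 8), -156)) = Add(-11, Rational(1755, 2)) = Rational(1733, 2)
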